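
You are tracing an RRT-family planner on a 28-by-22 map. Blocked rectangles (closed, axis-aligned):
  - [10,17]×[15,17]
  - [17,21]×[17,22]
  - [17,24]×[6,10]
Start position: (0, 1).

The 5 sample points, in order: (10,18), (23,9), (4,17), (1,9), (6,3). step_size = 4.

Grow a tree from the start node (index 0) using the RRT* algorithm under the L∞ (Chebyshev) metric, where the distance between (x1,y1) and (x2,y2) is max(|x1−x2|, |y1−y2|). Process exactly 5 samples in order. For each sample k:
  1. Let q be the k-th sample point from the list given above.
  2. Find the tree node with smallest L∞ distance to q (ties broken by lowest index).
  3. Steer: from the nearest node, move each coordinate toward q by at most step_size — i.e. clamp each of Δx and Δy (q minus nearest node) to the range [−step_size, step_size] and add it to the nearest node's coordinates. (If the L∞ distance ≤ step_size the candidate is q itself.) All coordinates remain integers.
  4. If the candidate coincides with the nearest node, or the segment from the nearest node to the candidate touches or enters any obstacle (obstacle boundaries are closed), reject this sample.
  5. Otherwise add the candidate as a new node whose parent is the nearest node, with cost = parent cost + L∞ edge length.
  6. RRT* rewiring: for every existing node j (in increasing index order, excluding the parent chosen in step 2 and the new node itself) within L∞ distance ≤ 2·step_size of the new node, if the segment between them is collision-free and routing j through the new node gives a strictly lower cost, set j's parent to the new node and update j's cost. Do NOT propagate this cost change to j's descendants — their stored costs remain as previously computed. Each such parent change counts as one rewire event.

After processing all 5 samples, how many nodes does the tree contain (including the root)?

1. q=(10,18) nearest=0 d=17 new=(4,5) → add node 1 parent=0 cost=4
2. q=(23,9) nearest=1 d=19 new=(8,9) → add node 2 parent=1 cost=8
3. q=(4,17) nearest=2 d=8 new=(4,13) → add node 3 parent=2 cost=12
4. q=(1,9) nearest=1 d=4 new=(1,9) → add node 4 parent=1 cost=8
5. q=(6,3) nearest=1 d=2 new=(6,3) → add node 5 parent=1 cost=6

Node count: 6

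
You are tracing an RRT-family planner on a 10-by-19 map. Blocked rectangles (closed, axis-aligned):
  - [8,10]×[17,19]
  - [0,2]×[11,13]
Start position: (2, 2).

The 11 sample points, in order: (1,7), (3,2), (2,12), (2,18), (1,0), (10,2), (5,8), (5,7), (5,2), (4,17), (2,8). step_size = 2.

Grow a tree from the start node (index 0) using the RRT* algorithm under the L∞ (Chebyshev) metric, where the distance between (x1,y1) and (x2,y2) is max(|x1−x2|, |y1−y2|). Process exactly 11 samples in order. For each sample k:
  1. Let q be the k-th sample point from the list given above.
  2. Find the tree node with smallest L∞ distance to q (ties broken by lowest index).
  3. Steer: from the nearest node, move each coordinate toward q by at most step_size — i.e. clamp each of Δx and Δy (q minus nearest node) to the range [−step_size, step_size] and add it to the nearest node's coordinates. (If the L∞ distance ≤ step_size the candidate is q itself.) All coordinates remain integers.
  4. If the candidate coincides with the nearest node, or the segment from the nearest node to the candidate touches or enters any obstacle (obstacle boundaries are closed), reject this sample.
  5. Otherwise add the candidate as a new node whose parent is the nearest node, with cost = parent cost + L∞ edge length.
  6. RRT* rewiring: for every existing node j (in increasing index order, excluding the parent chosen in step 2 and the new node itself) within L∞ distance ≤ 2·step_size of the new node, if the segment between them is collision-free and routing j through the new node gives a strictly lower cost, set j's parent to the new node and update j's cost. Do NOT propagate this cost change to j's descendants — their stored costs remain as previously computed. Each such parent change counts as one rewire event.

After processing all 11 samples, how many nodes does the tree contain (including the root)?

1. q=(1,7) nearest=0 d=5 new=(1,4) → add node 1 parent=0 cost=2
2. q=(3,2) nearest=0 d=1 new=(3,2) → add node 2 parent=0 cost=1
3. q=(2,12) nearest=1 d=8 new=(2,6) → add node 3 parent=1 cost=4
4. q=(2,18) nearest=3 d=12 new=(2,8) → add node 4 parent=3 cost=6
5. q=(1,0) nearest=0 d=2 new=(1,0) → add node 5 parent=0 cost=2
6. q=(10,2) nearest=2 d=7 new=(5,2) → add node 6 parent=2 cost=3
7. q=(5,8) nearest=3 d=3 new=(4,8) → add node 7 parent=3 cost=6
8. q=(5,7) nearest=7 d=1 new=(5,7) → add node 8 parent=7 cost=7
9. q=(5,2) nearest=6 d=0 → coincident, reject
10. q=(4,17) nearest=4 d=9 new=(4,10) → add node 9 parent=4 cost=8
11. q=(2,8) nearest=4 d=0 → coincident, reject

Node count: 10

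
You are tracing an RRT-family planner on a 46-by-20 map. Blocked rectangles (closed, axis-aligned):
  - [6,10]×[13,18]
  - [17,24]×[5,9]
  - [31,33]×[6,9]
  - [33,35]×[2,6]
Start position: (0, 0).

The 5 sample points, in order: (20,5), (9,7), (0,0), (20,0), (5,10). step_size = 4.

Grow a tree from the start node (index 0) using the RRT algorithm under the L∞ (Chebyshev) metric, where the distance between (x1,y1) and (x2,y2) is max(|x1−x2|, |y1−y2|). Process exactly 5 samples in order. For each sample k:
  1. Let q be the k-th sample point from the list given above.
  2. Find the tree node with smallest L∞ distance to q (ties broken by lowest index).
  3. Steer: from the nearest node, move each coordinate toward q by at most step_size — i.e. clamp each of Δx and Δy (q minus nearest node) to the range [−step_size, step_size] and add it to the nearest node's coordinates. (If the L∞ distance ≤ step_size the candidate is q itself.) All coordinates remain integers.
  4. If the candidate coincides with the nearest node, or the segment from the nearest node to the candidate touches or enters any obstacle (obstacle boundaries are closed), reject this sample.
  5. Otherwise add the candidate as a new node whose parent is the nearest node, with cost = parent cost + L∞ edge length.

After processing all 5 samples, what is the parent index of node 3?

1. q=(20,5) nearest=0 d=20 new=(4,4) → add node 1 parent=0 cost=4
2. q=(9,7) nearest=1 d=5 new=(8,7) → add node 2 parent=1 cost=8
3. q=(0,0) nearest=0 d=0 → coincident, reject
4. q=(20,0) nearest=2 d=12 new=(12,3) → add node 3 parent=2 cost=12
5. q=(5,10) nearest=2 d=3 new=(5,10) → add node 4 parent=2 cost=11

Parent of node 3: 2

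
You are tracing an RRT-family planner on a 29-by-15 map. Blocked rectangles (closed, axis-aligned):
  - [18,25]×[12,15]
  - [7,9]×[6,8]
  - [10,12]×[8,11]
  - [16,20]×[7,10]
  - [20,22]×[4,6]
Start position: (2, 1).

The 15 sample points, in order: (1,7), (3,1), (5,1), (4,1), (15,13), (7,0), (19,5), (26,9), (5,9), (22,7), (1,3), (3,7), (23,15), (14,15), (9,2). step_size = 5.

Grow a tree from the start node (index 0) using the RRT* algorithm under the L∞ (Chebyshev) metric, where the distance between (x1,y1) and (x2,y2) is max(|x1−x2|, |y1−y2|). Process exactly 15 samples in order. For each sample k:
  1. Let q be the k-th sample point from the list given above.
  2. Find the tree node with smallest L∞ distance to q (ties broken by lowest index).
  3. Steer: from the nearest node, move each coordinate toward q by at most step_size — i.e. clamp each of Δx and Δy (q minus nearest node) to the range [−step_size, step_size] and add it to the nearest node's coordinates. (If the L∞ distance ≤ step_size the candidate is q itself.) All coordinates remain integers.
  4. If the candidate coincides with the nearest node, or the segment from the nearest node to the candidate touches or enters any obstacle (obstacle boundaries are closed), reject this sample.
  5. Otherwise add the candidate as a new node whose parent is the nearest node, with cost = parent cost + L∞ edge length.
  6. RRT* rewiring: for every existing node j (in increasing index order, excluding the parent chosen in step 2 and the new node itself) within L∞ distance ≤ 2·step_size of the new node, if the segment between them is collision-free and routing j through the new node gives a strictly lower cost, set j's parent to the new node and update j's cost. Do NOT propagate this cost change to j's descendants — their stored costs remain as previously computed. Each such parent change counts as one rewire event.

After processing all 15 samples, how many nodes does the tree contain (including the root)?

Node count: 12

1. q=(1,7) nearest=0 d=6 new=(1,6) → add node 1 parent=0 cost=5
2. q=(3,1) nearest=0 d=1 new=(3,1) → add node 2 parent=0 cost=1
3. q=(5,1) nearest=2 d=2 new=(5,1) → add node 3 parent=2 cost=3
4. q=(4,1) nearest=2 d=1 new=(4,1) → add node 4 parent=2 cost=2
5. q=(15,13) nearest=2 d=12 new=(8,6) → blocked by [7,9]×[6,8], reject
6. q=(7,0) nearest=3 d=2 new=(7,0) → add node 5 parent=3 cost=5
7. q=(19,5) nearest=5 d=12 new=(12,5) → add node 6 parent=5 cost=10
8. q=(26,9) nearest=6 d=14 new=(17,9) → blocked by [16,20]×[7,10], reject
9. q=(5,9) nearest=1 d=4 new=(5,9) → add node 7 parent=1 cost=9
10. q=(22,7) nearest=6 d=10 new=(17,7) → blocked by [16,20]×[7,10], reject
11. q=(1,3) nearest=0 d=2 new=(1,3) → add node 8 parent=0 cost=2; rewire 7→8 (8<9)
12. q=(3,7) nearest=1 d=2 new=(3,7) → add node 9 parent=1 cost=7
13. q=(23,15) nearest=6 d=11 new=(17,10) → blocked by [16,20]×[7,10], reject
14. q=(14,15) nearest=7 d=9 new=(10,14) → add node 10 parent=7 cost=13
15. q=(9,2) nearest=5 d=2 new=(9,2) → add node 11 parent=5 cost=7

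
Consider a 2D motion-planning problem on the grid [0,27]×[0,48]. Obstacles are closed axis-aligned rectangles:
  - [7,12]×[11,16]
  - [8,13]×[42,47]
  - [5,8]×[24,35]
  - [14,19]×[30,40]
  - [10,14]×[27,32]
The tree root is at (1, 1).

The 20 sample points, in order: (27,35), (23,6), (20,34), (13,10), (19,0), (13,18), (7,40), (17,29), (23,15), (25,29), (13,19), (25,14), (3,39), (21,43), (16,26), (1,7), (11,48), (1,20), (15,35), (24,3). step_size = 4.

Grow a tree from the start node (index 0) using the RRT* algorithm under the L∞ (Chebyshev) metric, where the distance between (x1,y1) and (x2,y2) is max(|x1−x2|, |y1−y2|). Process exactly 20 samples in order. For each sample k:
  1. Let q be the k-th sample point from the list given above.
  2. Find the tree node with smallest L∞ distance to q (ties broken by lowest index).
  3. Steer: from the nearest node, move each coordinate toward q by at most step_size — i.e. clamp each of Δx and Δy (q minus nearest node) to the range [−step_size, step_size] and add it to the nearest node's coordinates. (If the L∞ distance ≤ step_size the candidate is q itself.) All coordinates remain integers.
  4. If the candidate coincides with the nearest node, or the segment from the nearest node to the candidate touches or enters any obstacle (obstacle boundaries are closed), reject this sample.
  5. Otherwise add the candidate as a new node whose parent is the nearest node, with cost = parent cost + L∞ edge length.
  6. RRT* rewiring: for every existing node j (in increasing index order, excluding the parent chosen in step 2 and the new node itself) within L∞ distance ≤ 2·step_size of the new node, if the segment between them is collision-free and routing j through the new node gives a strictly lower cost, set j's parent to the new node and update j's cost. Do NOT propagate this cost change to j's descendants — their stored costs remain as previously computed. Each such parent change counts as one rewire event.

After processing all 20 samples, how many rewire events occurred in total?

Rewire events: 1

1. q=(27,35) nearest=0 d=34 new=(5,5) → add node 1 parent=0 cost=4
2. q=(23,6) nearest=1 d=18 new=(9,6) → add node 2 parent=1 cost=8
3. q=(20,34) nearest=2 d=28 new=(13,10) → add node 3 parent=2 cost=12
4. q=(13,10) nearest=3 d=0 → coincident, reject
5. q=(19,0) nearest=2 d=10 new=(13,2) → add node 4 parent=2 cost=12
6. q=(13,18) nearest=3 d=8 new=(13,14) → add node 5 parent=3 cost=16
7. q=(7,40) nearest=5 d=26 new=(9,18) → blocked by [7,12]×[11,16], reject
8. q=(17,29) nearest=5 d=15 new=(17,18) → add node 6 parent=5 cost=20
9. q=(23,15) nearest=6 d=6 new=(21,15) → add node 7 parent=6 cost=24
10. q=(25,29) nearest=6 d=11 new=(21,22) → add node 8 parent=6 cost=24
11. q=(13,19) nearest=6 d=4 new=(13,19) → add node 9 parent=6 cost=24
12. q=(25,14) nearest=7 d=4 new=(25,14) → add node 10 parent=7 cost=28
13. q=(3,39) nearest=8 d=18 new=(17,26) → add node 11 parent=8 cost=28
14. q=(21,43) nearest=11 d=17 new=(21,30) → add node 12 parent=11 cost=32
15. q=(16,26) nearest=11 d=1 new=(16,26) → add node 13 parent=11 cost=29
16. q=(1,7) nearest=1 d=4 new=(1,7) → add node 14 parent=1 cost=8
17. q=(11,48) nearest=12 d=18 new=(17,34) → blocked by [14,19]×[30,40], reject
18. q=(1,20) nearest=3 d=12 new=(9,14) → blocked by [7,12]×[11,16], reject
19. q=(15,35) nearest=12 d=6 new=(17,34) → blocked by [14,19]×[30,40], reject
20. q=(24,3) nearest=3 d=11 new=(17,6) → add node 15 parent=3 cost=16; rewire 10→15 (24<28)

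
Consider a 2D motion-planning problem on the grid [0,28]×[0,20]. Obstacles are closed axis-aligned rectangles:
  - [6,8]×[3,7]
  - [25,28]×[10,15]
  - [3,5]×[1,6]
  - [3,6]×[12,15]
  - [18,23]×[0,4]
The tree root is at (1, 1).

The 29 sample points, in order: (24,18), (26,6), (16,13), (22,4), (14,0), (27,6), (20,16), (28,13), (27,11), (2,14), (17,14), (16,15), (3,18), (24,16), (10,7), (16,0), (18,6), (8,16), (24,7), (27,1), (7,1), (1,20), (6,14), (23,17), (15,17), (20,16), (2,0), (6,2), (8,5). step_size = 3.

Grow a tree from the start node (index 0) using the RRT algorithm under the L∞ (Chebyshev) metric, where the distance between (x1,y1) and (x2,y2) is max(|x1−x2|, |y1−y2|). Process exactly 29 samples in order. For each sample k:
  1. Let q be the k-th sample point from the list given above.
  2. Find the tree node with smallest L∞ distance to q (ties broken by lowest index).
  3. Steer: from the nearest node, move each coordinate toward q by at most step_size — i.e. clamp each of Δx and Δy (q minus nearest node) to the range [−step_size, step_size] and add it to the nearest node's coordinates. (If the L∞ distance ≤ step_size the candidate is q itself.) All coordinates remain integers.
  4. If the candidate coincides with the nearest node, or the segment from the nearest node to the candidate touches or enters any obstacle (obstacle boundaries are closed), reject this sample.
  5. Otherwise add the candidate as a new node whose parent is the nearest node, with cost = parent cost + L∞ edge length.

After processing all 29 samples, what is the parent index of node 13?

Parent of node 13: 0

1. q=(24,18) nearest=0 d=23 new=(4,4) → blocked by [3,5]×[1,6], reject
2. q=(26,6) nearest=0 d=25 new=(4,4) → blocked by [3,5]×[1,6], reject
3. q=(16,13) nearest=0 d=15 new=(4,4) → blocked by [3,5]×[1,6], reject
4. q=(22,4) nearest=0 d=21 new=(4,4) → blocked by [3,5]×[1,6], reject
5. q=(14,0) nearest=0 d=13 new=(4,0) → add node 1 parent=0 cost=3
6. q=(27,6) nearest=1 d=23 new=(7,3) → blocked by [6,8]×[3,7], reject
7. q=(20,16) nearest=1 d=16 new=(7,3) → blocked by [6,8]×[3,7], reject
8. q=(28,13) nearest=1 d=24 new=(7,3) → blocked by [6,8]×[3,7], reject
9. q=(27,11) nearest=1 d=23 new=(7,3) → blocked by [6,8]×[3,7], reject
10. q=(2,14) nearest=0 d=13 new=(2,4) → add node 2 parent=0 cost=3
11. q=(17,14) nearest=1 d=14 new=(7,3) → blocked by [6,8]×[3,7], reject
12. q=(16,15) nearest=2 d=14 new=(5,7) → blocked by [3,5]×[1,6], reject
13. q=(3,18) nearest=2 d=14 new=(3,7) → add node 3 parent=2 cost=6
14. q=(24,16) nearest=1 d=20 new=(7,3) → blocked by [6,8]×[3,7], reject
15. q=(10,7) nearest=1 d=7 new=(7,3) → blocked by [6,8]×[3,7], reject
16. q=(16,0) nearest=1 d=12 new=(7,0) → add node 4 parent=1 cost=6
17. q=(18,6) nearest=4 d=11 new=(10,3) → add node 5 parent=4 cost=9
18. q=(8,16) nearest=3 d=9 new=(6,10) → add node 6 parent=3 cost=9
19. q=(24,7) nearest=5 d=14 new=(13,6) → add node 7 parent=5 cost=12
20. q=(27,1) nearest=7 d=14 new=(16,3) → add node 8 parent=7 cost=15
21. q=(7,1) nearest=4 d=1 new=(7,1) → add node 9 parent=4 cost=7
22. q=(1,20) nearest=6 d=10 new=(3,13) → blocked by [3,6]×[12,15], reject
23. q=(6,14) nearest=6 d=4 new=(6,13) → blocked by [3,6]×[12,15], reject
24. q=(23,17) nearest=7 d=11 new=(16,9) → add node 10 parent=7 cost=15
25. q=(15,17) nearest=10 d=8 new=(15,12) → add node 11 parent=10 cost=18
26. q=(20,16) nearest=11 d=5 new=(18,15) → add node 12 parent=11 cost=21
27. q=(2,0) nearest=0 d=1 new=(2,0) → add node 13 parent=0 cost=1
28. q=(6,2) nearest=9 d=1 new=(6,2) → add node 14 parent=9 cost=8
29. q=(8,5) nearest=5 d=2 new=(8,5) → blocked by [6,8]×[3,7], reject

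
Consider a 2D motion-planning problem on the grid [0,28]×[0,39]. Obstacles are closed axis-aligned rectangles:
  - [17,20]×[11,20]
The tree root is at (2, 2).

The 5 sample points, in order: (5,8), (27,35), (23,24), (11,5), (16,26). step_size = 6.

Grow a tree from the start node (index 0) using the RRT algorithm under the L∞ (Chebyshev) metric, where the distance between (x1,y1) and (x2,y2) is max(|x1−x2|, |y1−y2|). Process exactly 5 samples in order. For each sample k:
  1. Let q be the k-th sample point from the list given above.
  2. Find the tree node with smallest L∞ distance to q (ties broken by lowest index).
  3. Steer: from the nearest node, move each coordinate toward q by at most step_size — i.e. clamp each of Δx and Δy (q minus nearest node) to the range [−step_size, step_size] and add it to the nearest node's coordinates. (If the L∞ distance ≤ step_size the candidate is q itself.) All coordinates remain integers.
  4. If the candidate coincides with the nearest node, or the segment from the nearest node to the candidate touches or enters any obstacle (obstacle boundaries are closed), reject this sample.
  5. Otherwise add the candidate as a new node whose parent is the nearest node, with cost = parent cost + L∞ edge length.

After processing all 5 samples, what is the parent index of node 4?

1. q=(5,8) nearest=0 d=6 new=(5,8) → add node 1 parent=0 cost=6
2. q=(27,35) nearest=1 d=27 new=(11,14) → add node 2 parent=1 cost=12
3. q=(23,24) nearest=2 d=12 new=(17,20) → blocked by [17,20]×[11,20], reject
4. q=(11,5) nearest=1 d=6 new=(11,5) → add node 3 parent=1 cost=12
5. q=(16,26) nearest=2 d=12 new=(16,20) → add node 4 parent=2 cost=18

Parent of node 4: 2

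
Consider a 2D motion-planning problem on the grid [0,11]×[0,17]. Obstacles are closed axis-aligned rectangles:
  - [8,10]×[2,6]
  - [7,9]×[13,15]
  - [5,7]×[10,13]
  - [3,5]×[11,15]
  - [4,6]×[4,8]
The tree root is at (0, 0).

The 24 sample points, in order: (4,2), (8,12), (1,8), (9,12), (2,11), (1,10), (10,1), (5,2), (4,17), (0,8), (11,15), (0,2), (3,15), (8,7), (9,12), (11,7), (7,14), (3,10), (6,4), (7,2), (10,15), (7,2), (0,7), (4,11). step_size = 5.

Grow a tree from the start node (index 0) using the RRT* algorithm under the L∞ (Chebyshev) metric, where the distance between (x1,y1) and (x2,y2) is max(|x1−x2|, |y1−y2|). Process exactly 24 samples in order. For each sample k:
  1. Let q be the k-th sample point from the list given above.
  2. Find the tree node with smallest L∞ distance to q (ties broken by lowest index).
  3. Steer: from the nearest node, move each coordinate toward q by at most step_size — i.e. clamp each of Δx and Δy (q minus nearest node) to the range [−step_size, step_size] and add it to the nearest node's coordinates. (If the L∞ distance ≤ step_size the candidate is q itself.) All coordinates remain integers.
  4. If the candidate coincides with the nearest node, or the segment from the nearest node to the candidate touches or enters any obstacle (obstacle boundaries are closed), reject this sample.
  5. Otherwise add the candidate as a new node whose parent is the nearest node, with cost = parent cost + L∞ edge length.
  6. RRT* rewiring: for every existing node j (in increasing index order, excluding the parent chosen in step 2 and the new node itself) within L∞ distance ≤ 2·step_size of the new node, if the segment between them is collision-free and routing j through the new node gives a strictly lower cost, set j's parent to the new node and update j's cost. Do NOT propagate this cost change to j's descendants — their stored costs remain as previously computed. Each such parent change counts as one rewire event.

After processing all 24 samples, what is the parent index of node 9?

Parent of node 9: 11

1. q=(4,2) nearest=0 d=4 new=(4,2) → add node 1 parent=0 cost=4
2. q=(8,12) nearest=1 d=10 new=(8,7) → blocked by [4,6]×[4,8], reject
3. q=(1,8) nearest=1 d=6 new=(1,7) → add node 2 parent=1 cost=9
4. q=(9,12) nearest=2 d=8 new=(6,12) → blocked by [5,7]×[10,13], reject
5. q=(2,11) nearest=2 d=4 new=(2,11) → add node 3 parent=2 cost=13
6. q=(1,10) nearest=3 d=1 new=(1,10) → add node 4 parent=3 cost=14
7. q=(10,1) nearest=1 d=6 new=(9,1) → add node 5 parent=1 cost=9
8. q=(5,2) nearest=1 d=1 new=(5,2) → add node 6 parent=1 cost=5
9. q=(4,17) nearest=3 d=6 new=(4,16) → blocked by [3,5]×[11,15], reject
10. q=(0,8) nearest=2 d=1 new=(0,8) → add node 7 parent=2 cost=10; rewire 4→7 (12<14)
11. q=(11,15) nearest=3 d=9 new=(7,15) → blocked by [7,9]×[13,15], reject
12. q=(0,2) nearest=0 d=2 new=(0,2) → add node 8 parent=0 cost=2; rewire 2→8 (7<9); rewire 3→8 (11<13); rewire 4→8 (10<12); rewire 7→8 (8<10)
13. q=(3,15) nearest=3 d=4 new=(3,15) → blocked by [3,5]×[11,15], reject
14. q=(8,7) nearest=1 d=5 new=(8,7) → blocked by [4,6]×[4,8], reject
15. q=(9,12) nearest=3 d=7 new=(7,12) → blocked by [5,7]×[10,13], reject
16. q=(11,7) nearest=5 d=6 new=(11,6) → blocked by [8,10]×[2,6], reject
17. q=(7,14) nearest=3 d=5 new=(7,14) → blocked by [7,9]×[13,15], reject
18. q=(3,10) nearest=3 d=1 new=(3,10) → add node 9 parent=3 cost=12
19. q=(6,4) nearest=1 d=2 new=(6,4) → blocked by [4,6]×[4,8], reject
20. q=(7,2) nearest=5 d=2 new=(7,2) → add node 10 parent=5 cost=11
21. q=(10,15) nearest=9 d=7 new=(8,15) → blocked by [7,9]×[13,15], reject
22. q=(7,2) nearest=10 d=0 → coincident, reject
23. q=(0,7) nearest=2 d=1 new=(0,7) → add node 11 parent=2 cost=8; rewire 9→11 (11<12)
24. q=(4,11) nearest=9 d=1 new=(4,11) → blocked by [3,5]×[11,15], reject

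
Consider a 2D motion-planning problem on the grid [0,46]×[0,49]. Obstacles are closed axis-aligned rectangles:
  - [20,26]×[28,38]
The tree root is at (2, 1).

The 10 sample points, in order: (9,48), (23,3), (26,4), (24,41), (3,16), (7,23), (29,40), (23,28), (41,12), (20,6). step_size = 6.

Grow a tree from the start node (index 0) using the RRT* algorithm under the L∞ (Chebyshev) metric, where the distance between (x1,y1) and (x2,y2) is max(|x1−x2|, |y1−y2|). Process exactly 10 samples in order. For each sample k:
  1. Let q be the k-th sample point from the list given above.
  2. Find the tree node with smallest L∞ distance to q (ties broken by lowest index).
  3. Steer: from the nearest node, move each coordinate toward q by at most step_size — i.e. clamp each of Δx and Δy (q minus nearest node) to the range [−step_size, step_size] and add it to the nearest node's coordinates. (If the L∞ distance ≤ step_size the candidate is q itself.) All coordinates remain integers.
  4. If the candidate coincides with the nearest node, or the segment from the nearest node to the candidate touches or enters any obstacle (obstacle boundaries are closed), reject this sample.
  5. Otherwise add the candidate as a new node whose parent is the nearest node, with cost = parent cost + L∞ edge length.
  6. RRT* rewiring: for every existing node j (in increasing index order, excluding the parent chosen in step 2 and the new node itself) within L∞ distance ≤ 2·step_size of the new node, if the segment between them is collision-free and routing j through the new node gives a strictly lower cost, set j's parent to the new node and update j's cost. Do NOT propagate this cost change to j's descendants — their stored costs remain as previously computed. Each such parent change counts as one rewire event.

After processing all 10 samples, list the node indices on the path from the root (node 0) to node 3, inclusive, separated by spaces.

Path: 0 1 2 3

1. q=(9,48) nearest=0 d=47 new=(8,7) → add node 1 parent=0 cost=6
2. q=(23,3) nearest=1 d=15 new=(14,3) → add node 2 parent=1 cost=12
3. q=(26,4) nearest=2 d=12 new=(20,4) → add node 3 parent=2 cost=18
4. q=(24,41) nearest=1 d=34 new=(14,13) → add node 4 parent=1 cost=12
5. q=(3,16) nearest=1 d=9 new=(3,13) → add node 5 parent=1 cost=12
6. q=(7,23) nearest=4 d=10 new=(8,19) → add node 6 parent=4 cost=18
7. q=(29,40) nearest=6 d=21 new=(14,25) → add node 7 parent=6 cost=24
8. q=(23,28) nearest=7 d=9 new=(20,28) → blocked by [20,26]×[28,38], reject
9. q=(41,12) nearest=3 d=21 new=(26,10) → add node 8 parent=3 cost=24
10. q=(20,6) nearest=3 d=2 new=(20,6) → add node 9 parent=3 cost=20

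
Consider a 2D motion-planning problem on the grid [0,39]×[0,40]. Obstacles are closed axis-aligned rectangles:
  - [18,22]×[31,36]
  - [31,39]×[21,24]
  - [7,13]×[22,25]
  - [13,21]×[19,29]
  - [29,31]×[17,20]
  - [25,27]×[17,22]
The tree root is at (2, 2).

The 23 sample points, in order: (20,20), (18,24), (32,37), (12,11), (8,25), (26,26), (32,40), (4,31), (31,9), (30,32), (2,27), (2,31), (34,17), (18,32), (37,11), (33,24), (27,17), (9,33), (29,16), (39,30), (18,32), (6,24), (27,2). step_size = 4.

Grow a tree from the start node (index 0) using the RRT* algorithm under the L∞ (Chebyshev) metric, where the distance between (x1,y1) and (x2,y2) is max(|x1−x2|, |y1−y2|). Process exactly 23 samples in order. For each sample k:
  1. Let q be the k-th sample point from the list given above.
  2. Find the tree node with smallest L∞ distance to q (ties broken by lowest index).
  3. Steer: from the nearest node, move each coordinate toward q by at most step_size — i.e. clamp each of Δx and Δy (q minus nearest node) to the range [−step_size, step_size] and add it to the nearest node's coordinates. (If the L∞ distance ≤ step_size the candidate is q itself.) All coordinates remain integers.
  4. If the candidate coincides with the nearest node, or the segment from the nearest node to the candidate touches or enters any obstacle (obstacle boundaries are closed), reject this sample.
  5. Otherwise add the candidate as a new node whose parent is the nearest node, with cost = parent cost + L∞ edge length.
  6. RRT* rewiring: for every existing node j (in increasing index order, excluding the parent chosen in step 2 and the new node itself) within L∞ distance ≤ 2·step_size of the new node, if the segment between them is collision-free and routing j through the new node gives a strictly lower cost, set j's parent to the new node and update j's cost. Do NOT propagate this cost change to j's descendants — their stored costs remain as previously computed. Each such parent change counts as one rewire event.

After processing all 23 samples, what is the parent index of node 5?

1. q=(20,20) nearest=0 d=18 new=(6,6) → add node 1 parent=0 cost=4
2. q=(18,24) nearest=1 d=18 new=(10,10) → add node 2 parent=1 cost=8
3. q=(32,37) nearest=2 d=27 new=(14,14) → add node 3 parent=2 cost=12
4. q=(12,11) nearest=2 d=2 new=(12,11) → add node 4 parent=2 cost=10
5. q=(8,25) nearest=3 d=11 new=(10,18) → add node 5 parent=3 cost=16
6. q=(26,26) nearest=3 d=12 new=(18,18) → add node 6 parent=3 cost=16
7. q=(32,40) nearest=5 d=22 new=(14,22) → blocked by [13,21]×[19,29], reject
8. q=(4,31) nearest=5 d=13 new=(6,22) → add node 7 parent=5 cost=20
9. q=(31,9) nearest=6 d=13 new=(22,14) → add node 8 parent=6 cost=20
10. q=(30,32) nearest=6 d=14 new=(22,22) → blocked by [13,21]×[19,29], reject
11. q=(2,27) nearest=7 d=5 new=(2,26) → add node 9 parent=7 cost=24
12. q=(2,31) nearest=9 d=5 new=(2,30) → add node 10 parent=9 cost=28
13. q=(34,17) nearest=8 d=12 new=(26,17) → blocked by [25,27]×[17,22], reject
14. q=(18,32) nearest=7 d=12 new=(10,26) → blocked by [7,13]×[22,25], reject
15. q=(37,11) nearest=8 d=15 new=(26,11) → add node 11 parent=8 cost=24
16. q=(33,24) nearest=8 d=11 new=(26,18) → blocked by [25,27]×[17,22], reject
17. q=(27,17) nearest=8 d=5 new=(26,17) → blocked by [25,27]×[17,22], reject
18. q=(9,33) nearest=9 d=7 new=(6,30) → add node 12 parent=9 cost=28
19. q=(29,16) nearest=11 d=5 new=(29,15) → add node 13 parent=11 cost=28
20. q=(39,30) nearest=13 d=15 new=(33,19) → blocked by [29,31]×[17,20], reject
21. q=(18,32) nearest=7 d=12 new=(10,26) → blocked by [7,13]×[22,25], reject
22. q=(6,24) nearest=7 d=2 new=(6,24) → add node 14 parent=7 cost=22
23. q=(27,2) nearest=11 d=9 new=(27,7) → add node 15 parent=11 cost=28

Parent of node 5: 3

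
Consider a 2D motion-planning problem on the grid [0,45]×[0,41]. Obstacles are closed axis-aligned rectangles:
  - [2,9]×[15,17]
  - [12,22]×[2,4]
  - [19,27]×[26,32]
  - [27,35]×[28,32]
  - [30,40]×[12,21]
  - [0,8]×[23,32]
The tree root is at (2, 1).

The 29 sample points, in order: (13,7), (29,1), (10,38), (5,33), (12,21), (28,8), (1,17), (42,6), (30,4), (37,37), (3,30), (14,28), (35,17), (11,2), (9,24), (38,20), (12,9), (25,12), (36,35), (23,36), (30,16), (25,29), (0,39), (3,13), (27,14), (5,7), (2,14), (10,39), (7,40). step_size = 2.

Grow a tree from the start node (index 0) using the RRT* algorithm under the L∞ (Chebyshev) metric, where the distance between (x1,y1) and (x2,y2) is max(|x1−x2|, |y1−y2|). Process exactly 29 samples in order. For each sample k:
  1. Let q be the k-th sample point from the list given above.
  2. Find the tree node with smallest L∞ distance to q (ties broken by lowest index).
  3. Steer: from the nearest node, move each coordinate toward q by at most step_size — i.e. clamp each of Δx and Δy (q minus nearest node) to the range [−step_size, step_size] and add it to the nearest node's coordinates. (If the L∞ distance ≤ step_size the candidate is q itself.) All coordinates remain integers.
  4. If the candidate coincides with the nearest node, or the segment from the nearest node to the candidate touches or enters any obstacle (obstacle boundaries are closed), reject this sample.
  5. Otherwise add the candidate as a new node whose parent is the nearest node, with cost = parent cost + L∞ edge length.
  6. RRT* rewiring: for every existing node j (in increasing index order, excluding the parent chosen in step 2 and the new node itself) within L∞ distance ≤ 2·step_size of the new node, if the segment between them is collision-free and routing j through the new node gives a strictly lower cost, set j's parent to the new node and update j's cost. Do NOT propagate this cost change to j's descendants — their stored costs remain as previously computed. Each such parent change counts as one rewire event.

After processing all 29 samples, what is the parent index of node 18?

1. q=(13,7) nearest=0 d=11 new=(4,3) → add node 1 parent=0 cost=2
2. q=(29,1) nearest=1 d=25 new=(6,1) → add node 2 parent=1 cost=4
3. q=(10,38) nearest=1 d=35 new=(6,5) → add node 3 parent=1 cost=4
4. q=(5,33) nearest=3 d=28 new=(5,7) → add node 4 parent=3 cost=6
5. q=(12,21) nearest=4 d=14 new=(7,9) → add node 5 parent=4 cost=8
6. q=(28,8) nearest=5 d=21 new=(9,8) → add node 6 parent=5 cost=10
7. q=(1,17) nearest=5 d=8 new=(5,11) → add node 7 parent=5 cost=10
8. q=(42,6) nearest=6 d=33 new=(11,6) → add node 8 parent=6 cost=12
9. q=(30,4) nearest=8 d=19 new=(13,4) → blocked by [12,22]×[2,4], reject
10. q=(37,37) nearest=6 d=29 new=(11,10) → add node 9 parent=6 cost=12
11. q=(3,30) nearest=7 d=19 new=(3,13) → add node 10 parent=7 cost=12
12. q=(14,28) nearest=10 d=15 new=(5,15) → blocked by [2,9]×[15,17], reject
13. q=(35,17) nearest=8 d=24 new=(13,8) → add node 11 parent=8 cost=14
14. q=(11,2) nearest=8 d=4 new=(11,4) → add node 12 parent=8 cost=14
15. q=(9,24) nearest=10 d=11 new=(5,15) → blocked by [2,9]×[15,17], reject
16. q=(38,20) nearest=11 d=25 new=(15,10) → add node 13 parent=11 cost=16
17. q=(12,9) nearest=9 d=1 new=(12,9) → add node 14 parent=9 cost=13
18. q=(25,12) nearest=13 d=10 new=(17,12) → add node 15 parent=13 cost=18
19. q=(36,35) nearest=15 d=23 new=(19,14) → add node 16 parent=15 cost=20
20. q=(23,36) nearest=16 d=22 new=(21,16) → add node 17 parent=16 cost=22
21. q=(30,16) nearest=17 d=9 new=(23,16) → add node 18 parent=17 cost=24
22. q=(25,29) nearest=17 d=13 new=(23,18) → add node 19 parent=17 cost=24
23. q=(0,39) nearest=17 d=23 new=(19,18) → add node 20 parent=17 cost=24
24. q=(3,13) nearest=10 d=0 → coincident, reject
25. q=(27,14) nearest=18 d=4 new=(25,14) → add node 21 parent=18 cost=26
26. q=(5,7) nearest=4 d=0 → coincident, reject
27. q=(2,14) nearest=10 d=1 new=(2,14) → add node 22 parent=10 cost=13
28. q=(10,39) nearest=19 d=21 new=(21,20) → add node 23 parent=19 cost=26
29. q=(7,40) nearest=23 d=20 new=(19,22) → add node 24 parent=23 cost=28

Parent of node 18: 17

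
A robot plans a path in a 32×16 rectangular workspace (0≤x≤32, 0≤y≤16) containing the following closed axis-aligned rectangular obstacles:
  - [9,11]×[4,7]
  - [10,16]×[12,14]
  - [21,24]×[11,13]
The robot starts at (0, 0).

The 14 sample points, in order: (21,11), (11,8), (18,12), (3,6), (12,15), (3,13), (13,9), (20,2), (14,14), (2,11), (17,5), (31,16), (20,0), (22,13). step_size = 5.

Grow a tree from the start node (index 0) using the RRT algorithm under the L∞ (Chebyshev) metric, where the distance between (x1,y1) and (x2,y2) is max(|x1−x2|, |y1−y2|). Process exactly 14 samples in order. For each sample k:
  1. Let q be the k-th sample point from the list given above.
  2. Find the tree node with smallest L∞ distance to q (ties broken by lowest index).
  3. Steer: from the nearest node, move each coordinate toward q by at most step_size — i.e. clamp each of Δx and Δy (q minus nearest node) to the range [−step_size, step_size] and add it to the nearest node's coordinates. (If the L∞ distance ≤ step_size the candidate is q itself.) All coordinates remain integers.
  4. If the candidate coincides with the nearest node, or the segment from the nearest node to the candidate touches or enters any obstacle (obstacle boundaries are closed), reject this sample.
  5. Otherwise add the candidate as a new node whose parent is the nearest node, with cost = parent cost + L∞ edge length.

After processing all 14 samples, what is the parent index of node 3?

1. q=(21,11) nearest=0 d=21 new=(5,5) → add node 1 parent=0 cost=5
2. q=(11,8) nearest=1 d=6 new=(10,8) → add node 2 parent=1 cost=10
3. q=(18,12) nearest=2 d=8 new=(15,12) → blocked by [10,16]×[12,14], reject
4. q=(3,6) nearest=1 d=2 new=(3,6) → add node 3 parent=1 cost=7
5. q=(12,15) nearest=2 d=7 new=(12,13) → blocked by [10,16]×[12,14], reject
6. q=(3,13) nearest=2 d=7 new=(5,13) → add node 4 parent=2 cost=15
7. q=(13,9) nearest=2 d=3 new=(13,9) → add node 5 parent=2 cost=13
8. q=(20,2) nearest=5 d=7 new=(18,4) → add node 6 parent=5 cost=18
9. q=(14,14) nearest=5 d=5 new=(14,14) → blocked by [10,16]×[12,14], reject
10. q=(2,11) nearest=4 d=3 new=(2,11) → add node 7 parent=4 cost=18
11. q=(17,5) nearest=6 d=1 new=(17,5) → add node 8 parent=6 cost=19
12. q=(31,16) nearest=6 d=13 new=(23,9) → add node 9 parent=6 cost=23
13. q=(20,0) nearest=6 d=4 new=(20,0) → add node 10 parent=6 cost=22
14. q=(22,13) nearest=9 d=4 new=(22,13) → blocked by [21,24]×[11,13], reject

Parent of node 3: 1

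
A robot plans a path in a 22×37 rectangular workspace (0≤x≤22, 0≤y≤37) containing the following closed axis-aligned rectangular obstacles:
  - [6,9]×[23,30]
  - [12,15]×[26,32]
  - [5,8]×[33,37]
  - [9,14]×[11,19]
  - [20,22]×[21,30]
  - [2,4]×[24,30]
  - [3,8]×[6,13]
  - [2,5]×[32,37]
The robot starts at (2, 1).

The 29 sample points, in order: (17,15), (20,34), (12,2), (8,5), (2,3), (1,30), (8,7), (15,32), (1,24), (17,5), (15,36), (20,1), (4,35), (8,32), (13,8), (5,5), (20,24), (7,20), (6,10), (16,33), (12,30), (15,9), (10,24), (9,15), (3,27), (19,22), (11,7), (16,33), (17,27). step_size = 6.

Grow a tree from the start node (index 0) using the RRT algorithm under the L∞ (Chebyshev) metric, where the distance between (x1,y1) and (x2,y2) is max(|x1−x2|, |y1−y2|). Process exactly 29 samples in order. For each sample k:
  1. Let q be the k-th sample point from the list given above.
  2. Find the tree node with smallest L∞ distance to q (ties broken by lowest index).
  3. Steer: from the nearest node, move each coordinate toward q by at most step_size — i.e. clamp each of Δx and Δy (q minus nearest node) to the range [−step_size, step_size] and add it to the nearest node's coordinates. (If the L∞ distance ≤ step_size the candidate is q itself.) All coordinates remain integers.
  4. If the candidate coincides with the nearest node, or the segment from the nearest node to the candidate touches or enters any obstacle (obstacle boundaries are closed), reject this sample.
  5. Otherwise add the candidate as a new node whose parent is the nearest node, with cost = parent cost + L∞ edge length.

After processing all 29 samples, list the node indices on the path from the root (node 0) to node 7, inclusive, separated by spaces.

1. q=(17,15) nearest=0 d=15 new=(8,7) → blocked by [3,8]×[6,13], reject
2. q=(20,34) nearest=0 d=33 new=(8,7) → blocked by [3,8]×[6,13], reject
3. q=(12,2) nearest=0 d=10 new=(8,2) → add node 1 parent=0 cost=6
4. q=(8,5) nearest=1 d=3 new=(8,5) → add node 2 parent=1 cost=9
5. q=(2,3) nearest=0 d=2 new=(2,3) → add node 3 parent=0 cost=2
6. q=(1,30) nearest=2 d=25 new=(2,11) → blocked by [3,8]×[6,13], reject
7. q=(8,7) nearest=2 d=2 new=(8,7) → blocked by [3,8]×[6,13], reject
8. q=(15,32) nearest=2 d=27 new=(14,11) → blocked by [9,14]×[11,19], reject
9. q=(1,24) nearest=2 d=19 new=(2,11) → blocked by [3,8]×[6,13], reject
10. q=(17,5) nearest=1 d=9 new=(14,5) → add node 4 parent=1 cost=12
11. q=(15,36) nearest=2 d=31 new=(14,11) → blocked by [9,14]×[11,19], reject
12. q=(20,1) nearest=4 d=6 new=(20,1) → add node 5 parent=4 cost=18
13. q=(4,35) nearest=2 d=30 new=(4,11) → blocked by [3,8]×[6,13], reject
14. q=(8,32) nearest=2 d=27 new=(8,11) → blocked by [3,8]×[6,13], reject
15. q=(13,8) nearest=4 d=3 new=(13,8) → add node 6 parent=4 cost=15
16. q=(5,5) nearest=1 d=3 new=(5,5) → add node 7 parent=1 cost=9
17. q=(20,24) nearest=6 d=16 new=(19,14) → add node 8 parent=6 cost=21
18. q=(7,20) nearest=6 d=12 new=(7,14) → blocked by [9,14]×[11,19], reject
19. q=(6,10) nearest=2 d=5 new=(6,10) → blocked by [3,8]×[6,13], reject
20. q=(16,33) nearest=8 d=19 new=(16,20) → add node 9 parent=8 cost=27
21. q=(12,30) nearest=9 d=10 new=(12,26) → blocked by [12,15]×[26,32], reject
22. q=(15,9) nearest=6 d=2 new=(15,9) → add node 10 parent=6 cost=17
23. q=(10,24) nearest=9 d=6 new=(10,24) → add node 11 parent=9 cost=33
24. q=(9,15) nearest=10 d=6 new=(9,15) → blocked by [9,14]×[11,19], reject
25. q=(3,27) nearest=11 d=7 new=(4,27) → blocked by [6,9]×[23,30], reject
26. q=(19,22) nearest=9 d=3 new=(19,22) → add node 12 parent=9 cost=30
27. q=(11,7) nearest=6 d=2 new=(11,7) → add node 13 parent=6 cost=17
28. q=(16,33) nearest=11 d=9 new=(16,30) → blocked by [12,15]×[26,32], reject
29. q=(17,27) nearest=12 d=5 new=(17,27) → add node 14 parent=12 cost=35

Path: 0 1 7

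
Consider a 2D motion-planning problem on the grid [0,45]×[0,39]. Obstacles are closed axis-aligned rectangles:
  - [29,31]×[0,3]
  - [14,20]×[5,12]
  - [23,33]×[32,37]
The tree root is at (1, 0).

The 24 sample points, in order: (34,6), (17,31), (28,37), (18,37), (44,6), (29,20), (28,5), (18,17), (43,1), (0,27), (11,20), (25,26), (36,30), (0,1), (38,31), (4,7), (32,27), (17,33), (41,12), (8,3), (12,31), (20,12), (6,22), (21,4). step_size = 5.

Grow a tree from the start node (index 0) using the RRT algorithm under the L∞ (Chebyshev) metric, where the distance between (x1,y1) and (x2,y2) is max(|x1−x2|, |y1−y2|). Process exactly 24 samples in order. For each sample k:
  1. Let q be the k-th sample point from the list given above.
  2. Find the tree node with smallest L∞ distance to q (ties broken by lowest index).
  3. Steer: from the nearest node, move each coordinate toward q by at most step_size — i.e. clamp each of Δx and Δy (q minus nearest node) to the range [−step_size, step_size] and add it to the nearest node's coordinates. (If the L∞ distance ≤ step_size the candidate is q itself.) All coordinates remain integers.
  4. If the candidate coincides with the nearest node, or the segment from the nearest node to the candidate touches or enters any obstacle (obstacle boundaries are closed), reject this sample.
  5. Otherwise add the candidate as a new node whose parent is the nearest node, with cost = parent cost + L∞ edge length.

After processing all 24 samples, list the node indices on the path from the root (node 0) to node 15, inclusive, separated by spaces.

Path: 0 1 15

1. q=(34,6) nearest=0 d=33 new=(6,5) → add node 1 parent=0 cost=5
2. q=(17,31) nearest=1 d=26 new=(11,10) → add node 2 parent=1 cost=10
3. q=(28,37) nearest=2 d=27 new=(16,15) → add node 3 parent=2 cost=15
4. q=(18,37) nearest=3 d=22 new=(18,20) → add node 4 parent=3 cost=20
5. q=(44,6) nearest=4 d=26 new=(23,15) → add node 5 parent=4 cost=25
6. q=(29,20) nearest=5 d=6 new=(28,20) → add node 6 parent=5 cost=30
7. q=(28,5) nearest=5 d=10 new=(28,10) → add node 7 parent=5 cost=30
8. q=(18,17) nearest=3 d=2 new=(18,17) → add node 8 parent=3 cost=17
9. q=(43,1) nearest=7 d=15 new=(33,5) → add node 9 parent=7 cost=35
10. q=(0,27) nearest=3 d=16 new=(11,20) → add node 10 parent=3 cost=20
11. q=(11,20) nearest=10 d=0 → coincident, reject
12. q=(25,26) nearest=6 d=6 new=(25,25) → add node 11 parent=6 cost=35
13. q=(36,30) nearest=6 d=10 new=(33,25) → add node 12 parent=6 cost=35
14. q=(0,1) nearest=0 d=1 new=(0,1) → add node 13 parent=0 cost=1
15. q=(38,31) nearest=12 d=6 new=(38,30) → add node 14 parent=12 cost=40
16. q=(4,7) nearest=1 d=2 new=(4,7) → add node 15 parent=1 cost=7
17. q=(32,27) nearest=12 d=2 new=(32,27) → add node 16 parent=12 cost=37
18. q=(17,33) nearest=11 d=8 new=(20,30) → add node 17 parent=11 cost=40
19. q=(41,12) nearest=9 d=8 new=(38,10) → add node 18 parent=9 cost=40
20. q=(8,3) nearest=1 d=2 new=(8,3) → add node 19 parent=1 cost=7
21. q=(12,31) nearest=17 d=8 new=(15,31) → add node 20 parent=17 cost=45
22. q=(20,12) nearest=5 d=3 new=(20,12) → blocked by [14,20]×[5,12], reject
23. q=(6,22) nearest=10 d=5 new=(6,22) → add node 21 parent=10 cost=25
24. q=(21,4) nearest=7 d=7 new=(23,5) → add node 22 parent=7 cost=35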